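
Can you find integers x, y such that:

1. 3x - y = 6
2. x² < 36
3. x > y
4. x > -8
Yes

Take x = 2, y = 0. Substituting into each constraint:
  (1) 3(2) + 0 = 6 ✓
  (2) x² = (2)² = 4, and 4 < 36 ✓
  (3) 2 > 0 ✓
  (4) 2 > -8 ✓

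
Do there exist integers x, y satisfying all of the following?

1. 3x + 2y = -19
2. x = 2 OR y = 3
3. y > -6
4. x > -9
No

The full constraint system is jointly infeasible over the integers. Each constraint and what it forces:

  - 3x + 2y = -19: is a linear equation tying the variables together
  - x = 2 OR y = 3: forces a choice: either x = 2 or y = 3
  - y > -6: bounds one variable relative to a constant
  - x > -9: bounds one variable relative to a constant

Split on the disjunction (x = 2 OR y = 3):
  • If x = 2: with x = 2, every remaining term of the linear equation is divisible by 2, so the left side is ≡ 0 (mod 2); but the right side -25 ≡ 1 (mod 2). No integers can satisfy it.
  • If y = 3: with y = 3, every remaining term of the linear equation is divisible by 3, so the left side is ≡ 0 (mod 3); but the right side -25 ≡ 2 (mod 3). No integers can satisfy it.
Both branches are infeasible, so the system has no integer solution.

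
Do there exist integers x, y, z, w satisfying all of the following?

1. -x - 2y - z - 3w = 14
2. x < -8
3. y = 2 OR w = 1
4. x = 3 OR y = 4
Yes

Take x = -25, y = 4, z = 0, w = 1. Substituting into each constraint:
  (1) 25 - 2(4) + 0 - 3(1) = 14 ✓
  (2) -25 < -8 ✓
  (3) w = 1, target 1 ✓ (second branch holds)
  (4) y = 4, target 4 ✓ (second branch holds)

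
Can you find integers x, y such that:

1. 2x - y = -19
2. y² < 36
Yes

Take x = -9, y = 1. Substituting into each constraint:
  (1) 2(-9) + (-1) = -19 ✓
  (2) y² = (1)² = 1, and 1 < 36 ✓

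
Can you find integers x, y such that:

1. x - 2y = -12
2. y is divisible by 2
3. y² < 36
Yes

Take x = -12, y = 0. Substituting into each constraint:
  (1) (-12) - 2(0) = -12 ✓
  (2) 0 = 2 × 0, remainder 0 ✓
  (3) y² = (0)² = 0, and 0 < 36 ✓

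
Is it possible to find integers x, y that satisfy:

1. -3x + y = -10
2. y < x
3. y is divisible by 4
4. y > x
No

A contradictory subset is {y < x, y > x}. No integer assignment can satisfy these jointly:

  - y < x: bounds one variable relative to another variable
  - y > x: bounds one variable relative to another variable

Direct contradiction: x > y and y > x cannot both hold.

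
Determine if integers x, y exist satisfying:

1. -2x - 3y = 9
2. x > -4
Yes

Take x = -3, y = -1. Substituting into each constraint:
  (1) -2(-3) - 3(-1) = 9 ✓
  (2) -3 > -4 ✓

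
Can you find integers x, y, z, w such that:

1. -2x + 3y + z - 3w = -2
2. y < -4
Yes

Take x = 0, y = -5, z = 13, w = 0. Substituting into each constraint:
  (1) -2(0) + 3(-5) + 13 - 3(0) = -2 ✓
  (2) -5 < -4 ✓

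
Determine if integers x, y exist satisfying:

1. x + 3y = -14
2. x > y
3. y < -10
Yes

Take x = 19, y = -11. Substituting into each constraint:
  (1) 19 + 3(-11) = -14 ✓
  (2) 19 > -11 ✓
  (3) -11 < -10 ✓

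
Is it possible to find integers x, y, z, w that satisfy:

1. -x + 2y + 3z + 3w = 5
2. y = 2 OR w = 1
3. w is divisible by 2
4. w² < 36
Yes

Take x = 5, y = 2, z = 0, w = 2. Substituting into each constraint:
  (1) (-5) + 2(2) + 3(0) + 3(2) = 5 ✓
  (2) y = 2, target 2 ✓ (first branch holds)
  (3) 2 = 2 × 1, remainder 0 ✓
  (4) w² = (2)² = 4, and 4 < 36 ✓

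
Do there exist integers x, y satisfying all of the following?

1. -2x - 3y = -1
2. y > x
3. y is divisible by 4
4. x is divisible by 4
No

A contradictory subset is {-2x - 3y = -1, y is divisible by 4, x is divisible by 4}. No integer assignment can satisfy these jointly:

  - -2x - 3y = -1: is a linear equation tying the variables together
  - y is divisible by 4: restricts y to multiples of 4
  - x is divisible by 4: restricts x to multiples of 4

Modular obstruction: writing x = 4x' and writing y = 4y', every remaining term of the linear equation is divisible by 4, so the left side is ≡ 0 (mod 4); but the right side -1 ≡ 3 (mod 4). No integers can satisfy it.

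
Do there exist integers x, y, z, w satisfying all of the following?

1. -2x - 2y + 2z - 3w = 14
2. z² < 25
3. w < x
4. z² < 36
Yes

Take x = 1, y = -8, z = 0, w = 0. Substituting into each constraint:
  (1) -2(1) - 2(-8) + 2(0) - 3(0) = 14 ✓
  (2) z² = (0)² = 0, and 0 < 25 ✓
  (3) 0 < 1 ✓
  (4) z² = (0)² = 0, and 0 < 36 ✓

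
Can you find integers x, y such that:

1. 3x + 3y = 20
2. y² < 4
No

Even the single constraint (3x + 3y = 20) is infeasible over the integers.

  - 3x + 3y = 20: every term on the left is divisible by 3, so the LHS ≡ 0 (mod 3), but the RHS 20 is not — no integer solution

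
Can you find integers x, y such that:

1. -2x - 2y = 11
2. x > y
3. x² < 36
No

Even the single constraint (-2x - 2y = 11) is infeasible over the integers.

  - -2x - 2y = 11: every term on the left is divisible by 2, so the LHS ≡ 0 (mod 2), but the RHS 11 is not — no integer solution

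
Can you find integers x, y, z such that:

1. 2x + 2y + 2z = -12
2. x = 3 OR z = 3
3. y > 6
Yes

Take x = 3, y = 7, z = -16. Substituting into each constraint:
  (1) 2(3) + 2(7) + 2(-16) = -12 ✓
  (2) x = 3, target 3 ✓ (first branch holds)
  (3) 7 > 6 ✓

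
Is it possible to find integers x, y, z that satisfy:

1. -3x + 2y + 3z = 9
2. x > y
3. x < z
Yes

Take x = 0, y = -3, z = 5. Substituting into each constraint:
  (1) -3(0) + 2(-3) + 3(5) = 9 ✓
  (2) 0 > -3 ✓
  (3) 0 < 5 ✓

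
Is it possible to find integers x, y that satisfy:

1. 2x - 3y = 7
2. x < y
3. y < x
No

A contradictory subset is {x < y, y < x}. No integer assignment can satisfy these jointly:

  - x < y: bounds one variable relative to another variable
  - y < x: bounds one variable relative to another variable

Direct contradiction: y > x and x > y cannot both hold.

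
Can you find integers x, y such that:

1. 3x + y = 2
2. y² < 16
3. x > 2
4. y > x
No

A contradictory subset is {3x + y = 2, x > 2, y > x}. No integer assignment can satisfy these jointly:

  - 3x + y = 2: is a linear equation tying the variables together
  - x > 2: bounds one variable relative to a constant
  - y > x: bounds one variable relative to another variable

Propagating the comparison: y > x and x ≥ 3 give y ≥ 4. Range argument: with x ∈ [3, ∞], y ∈ [4, ∞], the left side of the equation is at least 13, but the right side is 2 < 13. No integer solution exists.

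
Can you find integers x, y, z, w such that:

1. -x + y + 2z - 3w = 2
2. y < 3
Yes

Take x = -2, y = 0, z = 0, w = 0. Substituting into each constraint:
  (1) 2 + 0 + 2(0) - 3(0) = 2 ✓
  (2) 0 < 3 ✓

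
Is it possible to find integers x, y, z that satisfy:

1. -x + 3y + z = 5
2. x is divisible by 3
Yes

Take x = 0, y = 0, z = 5. Substituting into each constraint:
  (1) 0 + 3(0) + 5 = 5 ✓
  (2) 0 = 3 × 0, remainder 0 ✓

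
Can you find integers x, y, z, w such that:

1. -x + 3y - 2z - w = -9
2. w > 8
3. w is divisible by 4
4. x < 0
Yes

Take x = -1, y = 0, z = -1, w = 12. Substituting into each constraint:
  (1) 1 + 3(0) - 2(-1) + (-12) = -9 ✓
  (2) 12 > 8 ✓
  (3) 12 = 4 × 3, remainder 0 ✓
  (4) -1 < 0 ✓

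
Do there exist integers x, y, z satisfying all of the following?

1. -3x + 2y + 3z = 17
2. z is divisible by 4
Yes

Take x = 1, y = 10, z = 0. Substituting into each constraint:
  (1) -3(1) + 2(10) + 3(0) = 17 ✓
  (2) 0 = 4 × 0, remainder 0 ✓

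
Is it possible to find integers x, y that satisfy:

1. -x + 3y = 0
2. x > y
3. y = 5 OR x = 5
Yes

Take x = 15, y = 5. Substituting into each constraint:
  (1) (-15) + 3(5) = 0 ✓
  (2) 15 > 5 ✓
  (3) y = 5, target 5 ✓ (first branch holds)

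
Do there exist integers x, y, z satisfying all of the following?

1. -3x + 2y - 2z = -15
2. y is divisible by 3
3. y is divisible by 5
Yes

Take x = 1, y = 0, z = 6. Substituting into each constraint:
  (1) -3(1) + 2(0) - 2(6) = -15 ✓
  (2) 0 = 3 × 0, remainder 0 ✓
  (3) 0 = 5 × 0, remainder 0 ✓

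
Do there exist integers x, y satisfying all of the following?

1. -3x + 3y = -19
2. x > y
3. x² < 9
No

Even the single constraint (-3x + 3y = -19) is infeasible over the integers.

  - -3x + 3y = -19: every term on the left is divisible by 3, so the LHS ≡ 0 (mod 3), but the RHS -19 is not — no integer solution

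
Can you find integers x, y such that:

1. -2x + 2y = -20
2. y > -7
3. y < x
Yes

Take x = 4, y = -6. Substituting into each constraint:
  (1) -2(4) + 2(-6) = -20 ✓
  (2) -6 > -7 ✓
  (3) -6 < 4 ✓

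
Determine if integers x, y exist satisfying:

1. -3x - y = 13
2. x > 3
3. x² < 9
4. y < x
No

A contradictory subset is {x > 3, x² < 9}. No integer assignment can satisfy these jointly:

  - x > 3: bounds one variable relative to a constant
  - x² < 9: restricts x to |x| ≤ 2

Direct contradiction: the bounds on x require x ≥ 4 and x ≤ 2 simultaneously, which is empty.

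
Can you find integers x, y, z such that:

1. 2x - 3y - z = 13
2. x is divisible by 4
Yes

Take x = 0, y = 0, z = -13. Substituting into each constraint:
  (1) 2(0) - 3(0) + 13 = 13 ✓
  (2) 0 = 4 × 0, remainder 0 ✓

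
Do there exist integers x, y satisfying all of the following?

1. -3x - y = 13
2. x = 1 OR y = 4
Yes

Take x = 1, y = -16. Substituting into each constraint:
  (1) -3(1) + 16 = 13 ✓
  (2) x = 1, target 1 ✓ (first branch holds)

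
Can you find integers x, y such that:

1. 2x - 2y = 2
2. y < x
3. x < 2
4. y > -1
Yes

Take x = 1, y = 0. Substituting into each constraint:
  (1) 2(1) - 2(0) = 2 ✓
  (2) 0 < 1 ✓
  (3) 1 < 2 ✓
  (4) 0 > -1 ✓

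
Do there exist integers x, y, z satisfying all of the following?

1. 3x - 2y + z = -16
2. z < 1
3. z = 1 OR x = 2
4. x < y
Yes

Take x = 2, y = 3, z = -16. Substituting into each constraint:
  (1) 3(2) - 2(3) + (-16) = -16 ✓
  (2) -16 < 1 ✓
  (3) x = 2, target 2 ✓ (second branch holds)
  (4) 2 < 3 ✓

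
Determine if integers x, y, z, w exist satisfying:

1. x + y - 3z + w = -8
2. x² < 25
Yes

Take x = 0, y = -8, z = 0, w = 0. Substituting into each constraint:
  (1) 0 + (-8) - 3(0) + 0 = -8 ✓
  (2) x² = (0)² = 0, and 0 < 25 ✓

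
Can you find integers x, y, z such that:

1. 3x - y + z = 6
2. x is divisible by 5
Yes

Take x = 0, y = 0, z = 6. Substituting into each constraint:
  (1) 3(0) + 0 + 6 = 6 ✓
  (2) 0 = 5 × 0, remainder 0 ✓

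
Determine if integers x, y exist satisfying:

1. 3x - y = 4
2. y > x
Yes

Take x = 3, y = 5. Substituting into each constraint:
  (1) 3(3) + (-5) = 4 ✓
  (2) 5 > 3 ✓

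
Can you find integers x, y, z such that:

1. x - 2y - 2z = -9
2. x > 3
Yes

Take x = 5, y = 7, z = 0. Substituting into each constraint:
  (1) 5 - 2(7) - 2(0) = -9 ✓
  (2) 5 > 3 ✓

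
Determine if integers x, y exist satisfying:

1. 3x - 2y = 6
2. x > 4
Yes

Take x = 6, y = 6. Substituting into each constraint:
  (1) 3(6) - 2(6) = 6 ✓
  (2) 6 > 4 ✓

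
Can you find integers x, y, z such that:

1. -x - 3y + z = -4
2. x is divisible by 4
Yes

Take x = 0, y = 0, z = -4. Substituting into each constraint:
  (1) 0 - 3(0) + (-4) = -4 ✓
  (2) 0 = 4 × 0, remainder 0 ✓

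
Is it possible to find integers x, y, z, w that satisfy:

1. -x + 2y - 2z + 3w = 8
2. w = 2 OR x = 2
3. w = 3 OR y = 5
Yes

Take x = 0, y = 5, z = 4, w = 2. Substituting into each constraint:
  (1) 0 + 2(5) - 2(4) + 3(2) = 8 ✓
  (2) w = 2, target 2 ✓ (first branch holds)
  (3) y = 5, target 5 ✓ (second branch holds)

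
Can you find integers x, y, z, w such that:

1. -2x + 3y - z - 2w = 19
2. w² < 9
Yes

Take x = 0, y = 0, z = -19, w = 0. Substituting into each constraint:
  (1) -2(0) + 3(0) + 19 - 2(0) = 19 ✓
  (2) w² = (0)² = 0, and 0 < 9 ✓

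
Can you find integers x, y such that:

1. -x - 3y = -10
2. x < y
Yes

Take x = 1, y = 3. Substituting into each constraint:
  (1) (-1) - 3(3) = -10 ✓
  (2) 1 < 3 ✓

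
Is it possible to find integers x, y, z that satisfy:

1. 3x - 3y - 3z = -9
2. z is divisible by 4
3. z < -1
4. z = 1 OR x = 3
Yes

Take x = 3, y = 10, z = -4. Substituting into each constraint:
  (1) 3(3) - 3(10) - 3(-4) = -9 ✓
  (2) -4 = 4 × -1, remainder 0 ✓
  (3) -4 < -1 ✓
  (4) x = 3, target 3 ✓ (second branch holds)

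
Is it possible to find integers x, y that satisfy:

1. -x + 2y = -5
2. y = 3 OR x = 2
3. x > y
Yes

Take x = 11, y = 3. Substituting into each constraint:
  (1) (-11) + 2(3) = -5 ✓
  (2) y = 3, target 3 ✓ (first branch holds)
  (3) 11 > 3 ✓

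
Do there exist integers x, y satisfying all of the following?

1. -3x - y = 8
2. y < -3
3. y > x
No

The full constraint system is jointly infeasible over the integers. Each constraint and what it forces:

  - -3x - y = 8: is a linear equation tying the variables together
  - y < -3: bounds one variable relative to a constant
  - y > x: bounds one variable relative to another variable

Propagating the comparison: x < y and y ≤ -4 give x ≤ -5. Range argument: with x ∈ [−∞, -5], y ∈ [−∞, -4], the left side of the equation is at least 19, but the right side is 8 < 19. No integer solution exists.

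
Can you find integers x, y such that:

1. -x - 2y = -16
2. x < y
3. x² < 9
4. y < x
No

A contradictory subset is {x < y, y < x}. No integer assignment can satisfy these jointly:

  - x < y: bounds one variable relative to another variable
  - y < x: bounds one variable relative to another variable

Direct contradiction: y > x and x > y cannot both hold.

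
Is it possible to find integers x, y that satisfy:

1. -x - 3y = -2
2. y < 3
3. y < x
Yes

Take x = 2, y = 0. Substituting into each constraint:
  (1) (-2) - 3(0) = -2 ✓
  (2) 0 < 3 ✓
  (3) 0 < 2 ✓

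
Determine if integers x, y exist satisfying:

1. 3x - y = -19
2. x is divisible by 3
Yes

Take x = 0, y = 19. Substituting into each constraint:
  (1) 3(0) + (-19) = -19 ✓
  (2) 0 = 3 × 0, remainder 0 ✓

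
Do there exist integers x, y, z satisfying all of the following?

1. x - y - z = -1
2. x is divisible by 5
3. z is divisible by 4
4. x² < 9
Yes

Take x = 0, y = 1, z = 0. Substituting into each constraint:
  (1) 0 + (-1) + 0 = -1 ✓
  (2) 0 = 5 × 0, remainder 0 ✓
  (3) 0 = 4 × 0, remainder 0 ✓
  (4) x² = (0)² = 0, and 0 < 9 ✓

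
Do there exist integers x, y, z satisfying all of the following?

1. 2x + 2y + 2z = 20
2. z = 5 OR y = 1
Yes

Take x = 0, y = 5, z = 5. Substituting into each constraint:
  (1) 2(0) + 2(5) + 2(5) = 20 ✓
  (2) z = 5, target 5 ✓ (first branch holds)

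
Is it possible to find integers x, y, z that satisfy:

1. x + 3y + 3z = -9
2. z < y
Yes

Take x = -12, y = 1, z = 0. Substituting into each constraint:
  (1) (-12) + 3(1) + 3(0) = -9 ✓
  (2) 0 < 1 ✓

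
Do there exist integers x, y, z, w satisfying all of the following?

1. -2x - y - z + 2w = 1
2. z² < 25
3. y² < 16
Yes

Take x = 0, y = 0, z = -1, w = 0. Substituting into each constraint:
  (1) -2(0) + 0 + 1 + 2(0) = 1 ✓
  (2) z² = (-1)² = 1, and 1 < 25 ✓
  (3) y² = (0)² = 0, and 0 < 16 ✓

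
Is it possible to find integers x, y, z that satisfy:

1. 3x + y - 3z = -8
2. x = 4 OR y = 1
Yes

Take x = 0, y = 1, z = 3. Substituting into each constraint:
  (1) 3(0) + 1 - 3(3) = -8 ✓
  (2) y = 1, target 1 ✓ (second branch holds)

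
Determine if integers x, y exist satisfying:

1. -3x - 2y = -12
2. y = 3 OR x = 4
Yes

Take x = 4, y = 0. Substituting into each constraint:
  (1) -3(4) - 2(0) = -12 ✓
  (2) x = 4, target 4 ✓ (second branch holds)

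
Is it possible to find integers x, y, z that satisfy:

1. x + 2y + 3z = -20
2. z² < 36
Yes

Take x = 0, y = -10, z = 0. Substituting into each constraint:
  (1) 0 + 2(-10) + 3(0) = -20 ✓
  (2) z² = (0)² = 0, and 0 < 36 ✓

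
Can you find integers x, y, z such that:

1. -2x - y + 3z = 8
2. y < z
Yes

Take x = -1, y = 0, z = 2. Substituting into each constraint:
  (1) -2(-1) + 0 + 3(2) = 8 ✓
  (2) 0 < 2 ✓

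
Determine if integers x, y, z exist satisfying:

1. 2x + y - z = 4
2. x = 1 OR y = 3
Yes

Take x = 0, y = 3, z = -1. Substituting into each constraint:
  (1) 2(0) + 3 + 1 = 4 ✓
  (2) y = 3, target 3 ✓ (second branch holds)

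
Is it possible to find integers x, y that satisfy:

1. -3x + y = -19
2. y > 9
Yes

Take x = 10, y = 11. Substituting into each constraint:
  (1) -3(10) + 11 = -19 ✓
  (2) 11 > 9 ✓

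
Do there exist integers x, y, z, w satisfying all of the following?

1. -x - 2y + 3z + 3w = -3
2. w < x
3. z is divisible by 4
Yes

Take x = 0, y = 0, z = 0, w = -1. Substituting into each constraint:
  (1) 0 - 2(0) + 3(0) + 3(-1) = -3 ✓
  (2) -1 < 0 ✓
  (3) 0 = 4 × 0, remainder 0 ✓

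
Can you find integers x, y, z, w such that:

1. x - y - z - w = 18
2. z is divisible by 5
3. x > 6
Yes

Take x = 18, y = 0, z = 0, w = 0. Substituting into each constraint:
  (1) 18 + 0 + 0 + 0 = 18 ✓
  (2) 0 = 5 × 0, remainder 0 ✓
  (3) 18 > 6 ✓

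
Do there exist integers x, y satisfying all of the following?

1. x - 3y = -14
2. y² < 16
Yes

Take x = -14, y = 0. Substituting into each constraint:
  (1) (-14) - 3(0) = -14 ✓
  (2) y² = (0)² = 0, and 0 < 16 ✓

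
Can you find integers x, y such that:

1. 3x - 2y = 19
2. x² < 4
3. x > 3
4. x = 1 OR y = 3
No

A contradictory subset is {3x - 2y = 19, x > 3, x = 1 OR y = 3}. No integer assignment can satisfy these jointly:

  - 3x - 2y = 19: is a linear equation tying the variables together
  - x > 3: bounds one variable relative to a constant
  - x = 1 OR y = 3: forces a choice: either x = 1 or y = 3

Split on the disjunction (x = 1 OR y = 3):
  • If x = 1: this contradicts the bound x ≥ 4.
  • If y = 3: with y = 3, every remaining term of the linear equation is divisible by 3, so the left side is ≡ 0 (mod 3); but the right side 25 ≡ 1 (mod 3). No integers can satisfy it.
Both branches are infeasible, so the system has no integer solution.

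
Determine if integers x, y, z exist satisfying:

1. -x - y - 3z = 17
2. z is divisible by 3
Yes

Take x = -17, y = 0, z = 0. Substituting into each constraint:
  (1) 17 + 0 - 3(0) = 17 ✓
  (2) 0 = 3 × 0, remainder 0 ✓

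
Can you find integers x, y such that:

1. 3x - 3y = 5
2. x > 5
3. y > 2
No

Even the single constraint (3x - 3y = 5) is infeasible over the integers.

  - 3x - 3y = 5: every term on the left is divisible by 3, so the LHS ≡ 0 (mod 3), but the RHS 5 is not — no integer solution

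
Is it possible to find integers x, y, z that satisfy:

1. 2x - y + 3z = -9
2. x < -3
Yes

Take x = -6, y = 0, z = 1. Substituting into each constraint:
  (1) 2(-6) + 0 + 3(1) = -9 ✓
  (2) -6 < -3 ✓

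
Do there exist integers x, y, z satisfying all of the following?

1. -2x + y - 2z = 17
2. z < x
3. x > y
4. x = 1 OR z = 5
Yes

Take x = 1, y = -1, z = -10. Substituting into each constraint:
  (1) -2(1) + (-1) - 2(-10) = 17 ✓
  (2) -10 < 1 ✓
  (3) 1 > -1 ✓
  (4) x = 1, target 1 ✓ (first branch holds)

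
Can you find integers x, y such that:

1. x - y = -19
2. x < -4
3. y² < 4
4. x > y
No

A contradictory subset is {x - y = -19, x > y}. No integer assignment can satisfy these jointly:

  - x - y = -19: is a linear equation tying the variables together
  - x > y: bounds one variable relative to another variable

From the equation, x − y = -19, i.e. x − y = -19; but x > y requires x − y ≥ 1. Contradiction.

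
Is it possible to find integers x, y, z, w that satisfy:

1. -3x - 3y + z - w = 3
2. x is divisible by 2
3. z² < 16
Yes

Take x = 0, y = 0, z = 3, w = 0. Substituting into each constraint:
  (1) -3(0) - 3(0) + 3 + 0 = 3 ✓
  (2) 0 = 2 × 0, remainder 0 ✓
  (3) z² = (3)² = 9, and 9 < 16 ✓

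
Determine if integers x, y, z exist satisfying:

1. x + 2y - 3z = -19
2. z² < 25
Yes

Take x = -19, y = 0, z = 0. Substituting into each constraint:
  (1) (-19) + 2(0) - 3(0) = -19 ✓
  (2) z² = (0)² = 0, and 0 < 25 ✓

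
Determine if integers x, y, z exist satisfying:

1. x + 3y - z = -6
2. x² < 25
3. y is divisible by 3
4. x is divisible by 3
Yes

Take x = 0, y = 0, z = 6. Substituting into each constraint:
  (1) 0 + 3(0) + (-6) = -6 ✓
  (2) x² = (0)² = 0, and 0 < 25 ✓
  (3) 0 = 3 × 0, remainder 0 ✓
  (4) 0 = 3 × 0, remainder 0 ✓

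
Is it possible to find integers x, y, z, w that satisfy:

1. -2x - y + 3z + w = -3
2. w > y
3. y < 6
Yes

Take x = 2, y = 0, z = 0, w = 1. Substituting into each constraint:
  (1) -2(2) + 0 + 3(0) + 1 = -3 ✓
  (2) 1 > 0 ✓
  (3) 0 < 6 ✓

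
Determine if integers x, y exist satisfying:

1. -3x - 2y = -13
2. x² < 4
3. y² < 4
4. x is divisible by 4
No

A contradictory subset is {-3x - 2y = -13, x is divisible by 4}. No integer assignment can satisfy these jointly:

  - -3x - 2y = -13: is a linear equation tying the variables together
  - x is divisible by 4: restricts x to multiples of 4

Modular obstruction: writing x = 4x', every remaining term of the linear equation is divisible by 2, so the left side is ≡ 0 (mod 2); but the right side -13 ≡ 1 (mod 2). No integers can satisfy it.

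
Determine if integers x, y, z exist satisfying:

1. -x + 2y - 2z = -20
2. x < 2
Yes

Take x = 0, y = 0, z = 10. Substituting into each constraint:
  (1) 0 + 2(0) - 2(10) = -20 ✓
  (2) 0 < 2 ✓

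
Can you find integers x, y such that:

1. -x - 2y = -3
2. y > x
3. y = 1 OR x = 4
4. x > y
No

A contradictory subset is {y > x, x > y}. No integer assignment can satisfy these jointly:

  - y > x: bounds one variable relative to another variable
  - x > y: bounds one variable relative to another variable

Direct contradiction: y > x and x > y cannot both hold.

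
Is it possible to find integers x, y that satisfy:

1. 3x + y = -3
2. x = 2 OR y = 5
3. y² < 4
No

The full constraint system is jointly infeasible over the integers. Each constraint and what it forces:

  - 3x + y = -3: is a linear equation tying the variables together
  - x = 2 OR y = 5: forces a choice: either x = 2 or y = 5
  - y² < 4: restricts y to |y| ≤ 1

Split on the disjunction (x = 2 OR y = 5):
  • If x = 2: the equation forces y = -9, but y² < 4 requires |y| ≤ 1.
  • If y = 5: this contradicts y² < 4, which requires |y| ≤ 1.
Both branches are infeasible, so the system has no integer solution.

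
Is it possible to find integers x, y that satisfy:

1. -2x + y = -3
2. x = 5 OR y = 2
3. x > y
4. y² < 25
No

A contradictory subset is {-2x + y = -3, x = 5 OR y = 2, x > y}. No integer assignment can satisfy these jointly:

  - -2x + y = -3: is a linear equation tying the variables together
  - x = 5 OR y = 2: forces a choice: either x = 5 or y = 2
  - x > y: bounds one variable relative to another variable

Split on the disjunction (x = 5 OR y = 2):
  • If x = 5: the equation forces y = 7, giving (x, y) = (5, 7), which violates x > y.
  • If y = 2: with y = 2, every remaining term of the linear equation is divisible by 2, so the left side is ≡ 0 (mod 2); but the right side -5 ≡ 1 (mod 2). No integers can satisfy it.
Both branches are infeasible, so the system has no integer solution.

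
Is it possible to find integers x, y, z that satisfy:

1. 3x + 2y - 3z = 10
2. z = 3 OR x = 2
Yes

Take x = 2, y = 2, z = 0. Substituting into each constraint:
  (1) 3(2) + 2(2) - 3(0) = 10 ✓
  (2) x = 2, target 2 ✓ (second branch holds)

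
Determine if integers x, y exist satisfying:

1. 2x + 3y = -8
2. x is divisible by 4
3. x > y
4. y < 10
Yes

Take x = 8, y = -8. Substituting into each constraint:
  (1) 2(8) + 3(-8) = -8 ✓
  (2) 8 = 4 × 2, remainder 0 ✓
  (3) 8 > -8 ✓
  (4) -8 < 10 ✓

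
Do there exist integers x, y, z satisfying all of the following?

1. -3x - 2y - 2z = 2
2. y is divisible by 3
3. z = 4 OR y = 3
Yes

Take x = -6, y = 3, z = 5. Substituting into each constraint:
  (1) -3(-6) - 2(3) - 2(5) = 2 ✓
  (2) 3 = 3 × 1, remainder 0 ✓
  (3) y = 3, target 3 ✓ (second branch holds)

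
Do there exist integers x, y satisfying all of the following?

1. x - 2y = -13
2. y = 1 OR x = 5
Yes

Take x = -11, y = 1. Substituting into each constraint:
  (1) (-11) - 2(1) = -13 ✓
  (2) y = 1, target 1 ✓ (first branch holds)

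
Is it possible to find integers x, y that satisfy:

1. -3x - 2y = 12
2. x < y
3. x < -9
Yes

Take x = -10, y = 9. Substituting into each constraint:
  (1) -3(-10) - 2(9) = 12 ✓
  (2) -10 < 9 ✓
  (3) -10 < -9 ✓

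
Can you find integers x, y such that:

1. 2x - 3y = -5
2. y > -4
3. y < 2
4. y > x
Yes

Take x = -1, y = 1. Substituting into each constraint:
  (1) 2(-1) - 3(1) = -5 ✓
  (2) 1 > -4 ✓
  (3) 1 < 2 ✓
  (4) 1 > -1 ✓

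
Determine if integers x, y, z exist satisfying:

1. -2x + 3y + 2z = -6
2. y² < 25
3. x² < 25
Yes

Take x = 0, y = 0, z = -3. Substituting into each constraint:
  (1) -2(0) + 3(0) + 2(-3) = -6 ✓
  (2) y² = (0)² = 0, and 0 < 25 ✓
  (3) x² = (0)² = 0, and 0 < 25 ✓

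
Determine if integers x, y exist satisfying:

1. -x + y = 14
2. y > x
Yes

Take x = 0, y = 14. Substituting into each constraint:
  (1) 0 + 14 = 14 ✓
  (2) 14 > 0 ✓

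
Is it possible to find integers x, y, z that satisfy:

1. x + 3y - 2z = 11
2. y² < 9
Yes

Take x = 11, y = 0, z = 0. Substituting into each constraint:
  (1) 11 + 3(0) - 2(0) = 11 ✓
  (2) y² = (0)² = 0, and 0 < 9 ✓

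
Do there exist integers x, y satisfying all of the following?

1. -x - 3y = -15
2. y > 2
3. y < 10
Yes

Take x = 0, y = 5. Substituting into each constraint:
  (1) 0 - 3(5) = -15 ✓
  (2) 5 > 2 ✓
  (3) 5 < 10 ✓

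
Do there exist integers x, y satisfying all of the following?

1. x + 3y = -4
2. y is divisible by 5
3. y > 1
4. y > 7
Yes

Take x = -34, y = 10. Substituting into each constraint:
  (1) (-34) + 3(10) = -4 ✓
  (2) 10 = 5 × 2, remainder 0 ✓
  (3) 10 > 1 ✓
  (4) 10 > 7 ✓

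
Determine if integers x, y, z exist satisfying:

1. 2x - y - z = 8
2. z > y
Yes

Take x = 5, y = 0, z = 2. Substituting into each constraint:
  (1) 2(5) + 0 + (-2) = 8 ✓
  (2) 2 > 0 ✓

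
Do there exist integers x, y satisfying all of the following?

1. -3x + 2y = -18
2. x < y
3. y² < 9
No

The full constraint system is jointly infeasible over the integers. Each constraint and what it forces:

  - -3x + 2y = -18: is a linear equation tying the variables together
  - x < y: bounds one variable relative to another variable
  - y² < 9: restricts y to |y| ≤ 2

Propagating the comparison: x < y and y ≤ 2 give x ≤ 1. Range argument: with x ∈ [−∞, 1], y ∈ [-2, 2], the left side of the equation is at least -7, but the right side is -18 < -7. No integer solution exists.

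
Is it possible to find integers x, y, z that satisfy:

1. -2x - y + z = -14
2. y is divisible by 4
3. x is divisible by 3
Yes

Take x = 0, y = 0, z = -14. Substituting into each constraint:
  (1) -2(0) + 0 + (-14) = -14 ✓
  (2) 0 = 4 × 0, remainder 0 ✓
  (3) 0 = 3 × 0, remainder 0 ✓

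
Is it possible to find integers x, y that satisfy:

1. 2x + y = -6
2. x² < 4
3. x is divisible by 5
Yes

Take x = 0, y = -6. Substituting into each constraint:
  (1) 2(0) + (-6) = -6 ✓
  (2) x² = (0)² = 0, and 0 < 4 ✓
  (3) 0 = 5 × 0, remainder 0 ✓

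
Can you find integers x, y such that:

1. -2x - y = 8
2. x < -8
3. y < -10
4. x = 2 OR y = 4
No

A contradictory subset is {x < -8, y < -10, x = 2 OR y = 4}. No integer assignment can satisfy these jointly:

  - x < -8: bounds one variable relative to a constant
  - y < -10: bounds one variable relative to a constant
  - x = 2 OR y = 4: forces a choice: either x = 2 or y = 4

Split on the disjunction (x = 2 OR y = 4):
  • If x = 2: this contradicts the bound x ≤ -9.
  • If y = 4: this contradicts the bound y ≤ -11.
Both branches are infeasible, so the system has no integer solution.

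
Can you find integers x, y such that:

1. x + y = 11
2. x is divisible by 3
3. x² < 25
Yes

Take x = 0, y = 11. Substituting into each constraint:
  (1) 0 + 11 = 11 ✓
  (2) 0 = 3 × 0, remainder 0 ✓
  (3) x² = (0)² = 0, and 0 < 25 ✓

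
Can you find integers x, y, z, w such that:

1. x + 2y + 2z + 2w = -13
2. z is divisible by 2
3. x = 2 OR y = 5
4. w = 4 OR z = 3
Yes

Take x = 5, y = 5, z = -18, w = 4. Substituting into each constraint:
  (1) 5 + 2(5) + 2(-18) + 2(4) = -13 ✓
  (2) -18 = 2 × -9, remainder 0 ✓
  (3) y = 5, target 5 ✓ (second branch holds)
  (4) w = 4, target 4 ✓ (first branch holds)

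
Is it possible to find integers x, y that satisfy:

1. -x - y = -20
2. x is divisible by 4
Yes

Take x = 0, y = 20. Substituting into each constraint:
  (1) 0 + (-20) = -20 ✓
  (2) 0 = 4 × 0, remainder 0 ✓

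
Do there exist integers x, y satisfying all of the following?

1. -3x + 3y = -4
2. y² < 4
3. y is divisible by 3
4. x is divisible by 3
No

Even the single constraint (-3x + 3y = -4) is infeasible over the integers.

  - -3x + 3y = -4: every term on the left is divisible by 3, so the LHS ≡ 0 (mod 3), but the RHS -4 is not — no integer solution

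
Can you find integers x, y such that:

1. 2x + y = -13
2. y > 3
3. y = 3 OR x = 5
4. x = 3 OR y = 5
No

A contradictory subset is {2x + y = -13, y > 3, y = 3 OR x = 5}. No integer assignment can satisfy these jointly:

  - 2x + y = -13: is a linear equation tying the variables together
  - y > 3: bounds one variable relative to a constant
  - y = 3 OR x = 5: forces a choice: either y = 3 or x = 5

Split on the disjunction (y = 3 OR x = 5):
  • If y = 3: this contradicts the bound y ≥ 4.
  • If x = 5: the equation forces y = -23, which contradicts the bound y ≥ 4.
Both branches are infeasible, so the system has no integer solution.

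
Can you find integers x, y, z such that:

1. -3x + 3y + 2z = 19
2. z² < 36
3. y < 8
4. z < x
Yes

Take x = 0, y = 7, z = -1. Substituting into each constraint:
  (1) -3(0) + 3(7) + 2(-1) = 19 ✓
  (2) z² = (-1)² = 1, and 1 < 36 ✓
  (3) 7 < 8 ✓
  (4) -1 < 0 ✓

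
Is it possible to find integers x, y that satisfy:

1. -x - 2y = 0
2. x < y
Yes

Take x = -2, y = 1. Substituting into each constraint:
  (1) 2 - 2(1) = 0 ✓
  (2) -2 < 1 ✓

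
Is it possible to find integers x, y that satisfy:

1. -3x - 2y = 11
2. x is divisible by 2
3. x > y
No

A contradictory subset is {-3x - 2y = 11, x is divisible by 2}. No integer assignment can satisfy these jointly:

  - -3x - 2y = 11: is a linear equation tying the variables together
  - x is divisible by 2: restricts x to multiples of 2

Modular obstruction: writing x = 2x', every remaining term of the linear equation is divisible by 2, so the left side is ≡ 0 (mod 2); but the right side 11 ≡ 1 (mod 2). No integers can satisfy it.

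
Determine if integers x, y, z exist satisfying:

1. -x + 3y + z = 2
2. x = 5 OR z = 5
Yes

Take x = 6, y = 1, z = 5. Substituting into each constraint:
  (1) (-6) + 3(1) + 5 = 2 ✓
  (2) z = 5, target 5 ✓ (second branch holds)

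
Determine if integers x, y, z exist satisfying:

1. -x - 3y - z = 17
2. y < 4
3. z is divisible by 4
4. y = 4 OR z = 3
No

A contradictory subset is {y < 4, z is divisible by 4, y = 4 OR z = 3}. No integer assignment can satisfy these jointly:

  - y < 4: bounds one variable relative to a constant
  - z is divisible by 4: restricts z to multiples of 4
  - y = 4 OR z = 3: forces a choice: either y = 4 or z = 3

Split on the disjunction (y = 4 OR z = 3):
  • If y = 4: this contradicts the bound y ≤ 3.
  • If z = 3: this contradicts the divisibility constraint — 3 is not a multiple of 4.
Both branches are infeasible, so the system has no integer solution.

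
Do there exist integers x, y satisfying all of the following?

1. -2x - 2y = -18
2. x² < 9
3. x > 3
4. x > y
No

A contradictory subset is {x² < 9, x > 3}. No integer assignment can satisfy these jointly:

  - x² < 9: restricts x to |x| ≤ 2
  - x > 3: bounds one variable relative to a constant

Direct contradiction: the bounds on x require x ≥ 4 and x ≤ 2 simultaneously, which is empty.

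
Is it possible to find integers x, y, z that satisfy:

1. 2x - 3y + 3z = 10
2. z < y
Yes

Take x = 8, y = 0, z = -2. Substituting into each constraint:
  (1) 2(8) - 3(0) + 3(-2) = 10 ✓
  (2) -2 < 0 ✓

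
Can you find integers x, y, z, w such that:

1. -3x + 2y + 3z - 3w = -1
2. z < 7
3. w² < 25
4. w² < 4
Yes

Take x = 1, y = 1, z = 0, w = 0. Substituting into each constraint:
  (1) -3(1) + 2(1) + 3(0) - 3(0) = -1 ✓
  (2) 0 < 7 ✓
  (3) w² = (0)² = 0, and 0 < 25 ✓
  (4) w² = (0)² = 0, and 0 < 4 ✓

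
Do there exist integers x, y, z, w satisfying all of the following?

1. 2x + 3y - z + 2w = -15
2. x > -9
Yes

Take x = 0, y = 0, z = 15, w = 0. Substituting into each constraint:
  (1) 2(0) + 3(0) + (-15) + 2(0) = -15 ✓
  (2) 0 > -9 ✓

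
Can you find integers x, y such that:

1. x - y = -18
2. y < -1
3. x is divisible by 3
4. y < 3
Yes

Take x = -21, y = -3. Substituting into each constraint:
  (1) (-21) + 3 = -18 ✓
  (2) -3 < -1 ✓
  (3) -21 = 3 × -7, remainder 0 ✓
  (4) -3 < 3 ✓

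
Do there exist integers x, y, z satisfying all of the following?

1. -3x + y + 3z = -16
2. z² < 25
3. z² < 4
Yes

Take x = 6, y = 2, z = 0. Substituting into each constraint:
  (1) -3(6) + 2 + 3(0) = -16 ✓
  (2) z² = (0)² = 0, and 0 < 25 ✓
  (3) z² = (0)² = 0, and 0 < 4 ✓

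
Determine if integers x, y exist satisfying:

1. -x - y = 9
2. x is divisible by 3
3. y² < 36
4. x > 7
No

A contradictory subset is {-x - y = 9, y² < 36, x > 7}. No integer assignment can satisfy these jointly:

  - -x - y = 9: is a linear equation tying the variables together
  - y² < 36: restricts y to |y| ≤ 5
  - x > 7: bounds one variable relative to a constant

Range argument: with x ∈ [8, ∞], y ∈ [-5, 5], the left side of the equation is at most -3, but the right side is 9 > -3. No integer solution exists.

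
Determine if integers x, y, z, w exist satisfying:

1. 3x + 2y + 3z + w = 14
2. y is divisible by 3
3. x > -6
Yes

Take x = 0, y = 0, z = 0, w = 14. Substituting into each constraint:
  (1) 3(0) + 2(0) + 3(0) + 14 = 14 ✓
  (2) 0 = 3 × 0, remainder 0 ✓
  (3) 0 > -6 ✓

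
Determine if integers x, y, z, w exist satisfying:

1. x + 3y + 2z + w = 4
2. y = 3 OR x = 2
Yes

Take x = 2, y = 0, z = 0, w = 2. Substituting into each constraint:
  (1) 2 + 3(0) + 2(0) + 2 = 4 ✓
  (2) x = 2, target 2 ✓ (second branch holds)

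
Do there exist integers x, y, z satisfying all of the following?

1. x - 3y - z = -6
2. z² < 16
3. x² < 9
Yes

Take x = 0, y = 2, z = 0. Substituting into each constraint:
  (1) 0 - 3(2) + 0 = -6 ✓
  (2) z² = (0)² = 0, and 0 < 16 ✓
  (3) x² = (0)² = 0, and 0 < 9 ✓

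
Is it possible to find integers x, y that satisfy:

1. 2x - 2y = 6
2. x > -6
Yes

Take x = 3, y = 0. Substituting into each constraint:
  (1) 2(3) - 2(0) = 6 ✓
  (2) 3 > -6 ✓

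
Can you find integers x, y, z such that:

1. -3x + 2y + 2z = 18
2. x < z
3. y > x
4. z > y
Yes

Take x = 12, y = 13, z = 14. Substituting into each constraint:
  (1) -3(12) + 2(13) + 2(14) = 18 ✓
  (2) 12 < 14 ✓
  (3) 13 > 12 ✓
  (4) 14 > 13 ✓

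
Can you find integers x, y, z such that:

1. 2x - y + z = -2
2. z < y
Yes

Take x = 0, y = 0, z = -2. Substituting into each constraint:
  (1) 2(0) + 0 + (-2) = -2 ✓
  (2) -2 < 0 ✓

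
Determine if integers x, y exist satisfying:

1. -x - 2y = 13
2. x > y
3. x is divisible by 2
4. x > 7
No

A contradictory subset is {-x - 2y = 13, x is divisible by 2}. No integer assignment can satisfy these jointly:

  - -x - 2y = 13: is a linear equation tying the variables together
  - x is divisible by 2: restricts x to multiples of 2

Modular obstruction: writing x = 2x', every remaining term of the linear equation is divisible by 2, so the left side is ≡ 0 (mod 2); but the right side 13 ≡ 1 (mod 2). No integers can satisfy it.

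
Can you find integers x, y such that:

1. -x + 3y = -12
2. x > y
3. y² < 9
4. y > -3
Yes

Take x = 6, y = -2. Substituting into each constraint:
  (1) (-6) + 3(-2) = -12 ✓
  (2) 6 > -2 ✓
  (3) y² = (-2)² = 4, and 4 < 9 ✓
  (4) -2 > -3 ✓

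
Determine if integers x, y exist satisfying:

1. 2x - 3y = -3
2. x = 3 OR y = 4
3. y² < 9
No

The full constraint system is jointly infeasible over the integers. Each constraint and what it forces:

  - 2x - 3y = -3: is a linear equation tying the variables together
  - x = 3 OR y = 4: forces a choice: either x = 3 or y = 4
  - y² < 9: restricts y to |y| ≤ 2

Split on the disjunction (x = 3 OR y = 4):
  • If x = 3: the equation forces y = 3, but y² < 9 requires |y| ≤ 2.
  • If y = 4: this contradicts y² < 9, which requires |y| ≤ 2.
Both branches are infeasible, so the system has no integer solution.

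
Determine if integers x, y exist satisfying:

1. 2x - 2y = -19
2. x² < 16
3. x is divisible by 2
No

Even the single constraint (2x - 2y = -19) is infeasible over the integers.

  - 2x - 2y = -19: every term on the left is divisible by 2, so the LHS ≡ 0 (mod 2), but the RHS -19 is not — no integer solution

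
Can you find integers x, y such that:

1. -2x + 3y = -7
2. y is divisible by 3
Yes

Take x = 8, y = 3. Substituting into each constraint:
  (1) -2(8) + 3(3) = -7 ✓
  (2) 3 = 3 × 1, remainder 0 ✓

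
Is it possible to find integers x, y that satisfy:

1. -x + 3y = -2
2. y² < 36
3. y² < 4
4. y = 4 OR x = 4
No

A contradictory subset is {-x + 3y = -2, y² < 4, y = 4 OR x = 4}. No integer assignment can satisfy these jointly:

  - -x + 3y = -2: is a linear equation tying the variables together
  - y² < 4: restricts y to |y| ≤ 1
  - y = 4 OR x = 4: forces a choice: either y = 4 or x = 4

Split on the disjunction (y = 4 OR x = 4):
  • If y = 4: this contradicts y² < 4, which requires |y| ≤ 1.
  • If x = 4: with x = 4, every remaining term of the linear equation is divisible by 3, so the left side is ≡ 0 (mod 3); but the right side 2 ≡ 2 (mod 3). No integers can satisfy it.
Both branches are infeasible, so the system has no integer solution.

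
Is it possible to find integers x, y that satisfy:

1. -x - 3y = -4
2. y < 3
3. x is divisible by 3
No

A contradictory subset is {-x - 3y = -4, x is divisible by 3}. No integer assignment can satisfy these jointly:

  - -x - 3y = -4: is a linear equation tying the variables together
  - x is divisible by 3: restricts x to multiples of 3

Modular obstruction: writing x = 3x', every remaining term of the linear equation is divisible by 3, so the left side is ≡ 0 (mod 3); but the right side -4 ≡ 2 (mod 3). No integers can satisfy it.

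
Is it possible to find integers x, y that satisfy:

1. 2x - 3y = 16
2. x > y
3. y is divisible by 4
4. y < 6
Yes

Take x = 8, y = 0. Substituting into each constraint:
  (1) 2(8) - 3(0) = 16 ✓
  (2) 8 > 0 ✓
  (3) 0 = 4 × 0, remainder 0 ✓
  (4) 0 < 6 ✓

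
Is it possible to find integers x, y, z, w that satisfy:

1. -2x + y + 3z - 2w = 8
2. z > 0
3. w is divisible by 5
Yes

Take x = 0, y = 2, z = 2, w = 0. Substituting into each constraint:
  (1) -2(0) + 2 + 3(2) - 2(0) = 8 ✓
  (2) 2 > 0 ✓
  (3) 0 = 5 × 0, remainder 0 ✓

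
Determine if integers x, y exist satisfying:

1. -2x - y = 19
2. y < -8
Yes

Take x = -5, y = -9. Substituting into each constraint:
  (1) -2(-5) + 9 = 19 ✓
  (2) -9 < -8 ✓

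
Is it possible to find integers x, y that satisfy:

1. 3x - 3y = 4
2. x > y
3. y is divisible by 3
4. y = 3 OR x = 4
No

Even the single constraint (3x - 3y = 4) is infeasible over the integers.

  - 3x - 3y = 4: every term on the left is divisible by 3, so the LHS ≡ 0 (mod 3), but the RHS 4 is not — no integer solution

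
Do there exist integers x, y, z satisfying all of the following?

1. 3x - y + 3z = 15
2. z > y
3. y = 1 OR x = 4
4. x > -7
Yes

Take x = 4, y = 0, z = 1. Substituting into each constraint:
  (1) 3(4) + 0 + 3(1) = 15 ✓
  (2) 1 > 0 ✓
  (3) x = 4, target 4 ✓ (second branch holds)
  (4) 4 > -7 ✓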